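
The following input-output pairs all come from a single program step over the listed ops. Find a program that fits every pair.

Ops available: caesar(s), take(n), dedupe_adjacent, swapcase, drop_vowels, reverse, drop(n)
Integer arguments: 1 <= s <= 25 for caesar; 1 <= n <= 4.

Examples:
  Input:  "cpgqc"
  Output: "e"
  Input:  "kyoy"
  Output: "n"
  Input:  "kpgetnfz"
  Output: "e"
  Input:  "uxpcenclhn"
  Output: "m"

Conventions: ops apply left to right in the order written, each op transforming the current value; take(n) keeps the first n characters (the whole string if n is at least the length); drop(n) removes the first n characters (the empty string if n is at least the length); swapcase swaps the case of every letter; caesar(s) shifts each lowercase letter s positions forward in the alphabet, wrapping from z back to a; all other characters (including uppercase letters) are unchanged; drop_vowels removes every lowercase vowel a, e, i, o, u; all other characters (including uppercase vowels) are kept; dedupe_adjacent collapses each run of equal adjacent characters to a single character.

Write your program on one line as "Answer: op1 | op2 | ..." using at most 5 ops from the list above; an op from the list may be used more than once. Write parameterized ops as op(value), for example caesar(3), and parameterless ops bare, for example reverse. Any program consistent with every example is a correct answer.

drop(1) | caesar(17) | caesar(24) | take(1)

Check, running the answer program on each example:
  "cpgqc" -> "pgqc" -> "gxht" -> "evfr" -> "e"
  "kyoy" -> "yoy" -> "pfp" -> "ndn" -> "n"
  "kpgetnfz" -> "pgetnfz" -> "gxvkewq" -> "evticuo" -> "e"
  "uxpcenclhn" -> "xpcenclhn" -> "ogtvetcye" -> "mertcrawc" -> "m"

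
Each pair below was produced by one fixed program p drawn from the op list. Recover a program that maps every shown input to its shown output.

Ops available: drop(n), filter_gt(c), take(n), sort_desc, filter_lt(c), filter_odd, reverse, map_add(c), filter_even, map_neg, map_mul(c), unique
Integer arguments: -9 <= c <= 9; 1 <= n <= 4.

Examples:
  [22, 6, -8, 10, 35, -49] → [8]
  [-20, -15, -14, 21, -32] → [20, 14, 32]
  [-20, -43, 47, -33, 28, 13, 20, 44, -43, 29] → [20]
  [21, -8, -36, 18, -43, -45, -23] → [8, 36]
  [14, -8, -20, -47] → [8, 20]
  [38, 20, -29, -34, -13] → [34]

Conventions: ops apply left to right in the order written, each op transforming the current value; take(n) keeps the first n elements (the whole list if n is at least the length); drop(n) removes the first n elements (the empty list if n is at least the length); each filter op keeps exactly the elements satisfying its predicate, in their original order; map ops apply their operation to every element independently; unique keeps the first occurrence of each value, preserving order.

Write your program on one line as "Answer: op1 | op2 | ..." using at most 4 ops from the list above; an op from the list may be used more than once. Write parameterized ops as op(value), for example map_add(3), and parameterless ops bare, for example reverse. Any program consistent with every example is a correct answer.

filter_even | filter_lt(0) | map_neg

Check, running the answer program on each example:
  [22, 6, -8, 10, 35, -49] -> [22, 6, -8, 10] -> [-8] -> [8]
  [-20, -15, -14, 21, -32] -> [-20, -14, -32] -> [-20, -14, -32] -> [20, 14, 32]
  [-20, -43, 47, -33, 28, 13, 20, 44, -43, 29] -> [-20, 28, 20, 44] -> [-20] -> [20]
  [21, -8, -36, 18, -43, -45, -23] -> [-8, -36, 18] -> [-8, -36] -> [8, 36]
  [14, -8, -20, -47] -> [14, -8, -20] -> [-8, -20] -> [8, 20]
  [38, 20, -29, -34, -13] -> [38, 20, -34] -> [-34] -> [34]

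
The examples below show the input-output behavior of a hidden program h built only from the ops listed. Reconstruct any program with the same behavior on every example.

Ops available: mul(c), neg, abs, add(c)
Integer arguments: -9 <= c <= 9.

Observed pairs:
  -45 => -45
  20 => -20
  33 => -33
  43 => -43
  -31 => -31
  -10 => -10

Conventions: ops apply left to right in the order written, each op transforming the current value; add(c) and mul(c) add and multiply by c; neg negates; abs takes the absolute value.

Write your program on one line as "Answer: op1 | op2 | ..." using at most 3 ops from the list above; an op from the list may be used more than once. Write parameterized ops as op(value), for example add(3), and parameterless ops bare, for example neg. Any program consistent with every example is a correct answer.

abs | neg

Check, running the answer program on each example:
  -45 -> 45 -> -45
  20 -> 20 -> -20
  33 -> 33 -> -33
  43 -> 43 -> -43
  -31 -> 31 -> -31
  -10 -> 10 -> -10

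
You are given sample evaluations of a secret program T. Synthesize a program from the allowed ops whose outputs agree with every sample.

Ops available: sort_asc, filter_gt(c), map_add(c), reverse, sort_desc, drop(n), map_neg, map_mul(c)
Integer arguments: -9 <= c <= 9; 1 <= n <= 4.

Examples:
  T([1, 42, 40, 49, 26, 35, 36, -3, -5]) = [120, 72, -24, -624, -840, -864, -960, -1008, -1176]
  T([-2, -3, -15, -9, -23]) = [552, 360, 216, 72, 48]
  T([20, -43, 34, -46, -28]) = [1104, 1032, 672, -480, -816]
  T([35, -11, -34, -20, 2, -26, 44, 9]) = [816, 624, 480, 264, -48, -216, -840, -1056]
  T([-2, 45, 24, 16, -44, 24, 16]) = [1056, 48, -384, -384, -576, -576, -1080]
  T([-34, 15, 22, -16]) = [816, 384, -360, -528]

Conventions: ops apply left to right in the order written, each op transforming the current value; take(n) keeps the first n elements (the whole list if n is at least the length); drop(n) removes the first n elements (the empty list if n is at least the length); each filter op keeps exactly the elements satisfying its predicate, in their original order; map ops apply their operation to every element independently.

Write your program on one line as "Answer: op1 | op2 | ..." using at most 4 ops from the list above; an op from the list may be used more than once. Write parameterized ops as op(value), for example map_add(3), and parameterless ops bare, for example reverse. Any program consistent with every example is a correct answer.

sort_desc | reverse | map_mul(-4) | map_mul(6)

Check, running the answer program on each example:
  [1, 42, 40, 49, 26, 35, 36, -3, -5] -> [49, 42, 40, 36, 35, 26, 1, -3, -5] -> [-5, -3, 1, 26, 35, 36, 40, 42, 49] -> [20, 12, -4, -104, -140, -144, -160, -168, -196] -> [120, 72, -24, -624, -840, -864, -960, -1008, -1176]
  [-2, -3, -15, -9, -23] -> [-2, -3, -9, -15, -23] -> [-23, -15, -9, -3, -2] -> [92, 60, 36, 12, 8] -> [552, 360, 216, 72, 48]
  [20, -43, 34, -46, -28] -> [34, 20, -28, -43, -46] -> [-46, -43, -28, 20, 34] -> [184, 172, 112, -80, -136] -> [1104, 1032, 672, -480, -816]
  [35, -11, -34, -20, 2, -26, 44, 9] -> [44, 35, 9, 2, -11, -20, -26, -34] -> [-34, -26, -20, -11, 2, 9, 35, 44] -> [136, 104, 80, 44, -8, -36, -140, -176] -> [816, 624, 480, 264, -48, -216, -840, -1056]
  [-2, 45, 24, 16, -44, 24, 16] -> [45, 24, 24, 16, 16, -2, -44] -> [-44, -2, 16, 16, 24, 24, 45] -> [176, 8, -64, -64, -96, -96, -180] -> [1056, 48, -384, -384, -576, -576, -1080]
  [-34, 15, 22, -16] -> [22, 15, -16, -34] -> [-34, -16, 15, 22] -> [136, 64, -60, -88] -> [816, 384, -360, -528]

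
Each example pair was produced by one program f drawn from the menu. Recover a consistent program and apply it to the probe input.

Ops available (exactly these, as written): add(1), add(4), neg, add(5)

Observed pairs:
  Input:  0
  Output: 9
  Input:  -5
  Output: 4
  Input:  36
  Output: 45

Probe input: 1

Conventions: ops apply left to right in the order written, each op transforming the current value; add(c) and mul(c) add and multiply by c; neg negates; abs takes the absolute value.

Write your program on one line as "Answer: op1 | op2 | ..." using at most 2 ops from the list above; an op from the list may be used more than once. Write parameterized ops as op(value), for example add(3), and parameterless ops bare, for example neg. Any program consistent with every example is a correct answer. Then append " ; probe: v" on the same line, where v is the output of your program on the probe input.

add(4) | add(5) ; probe: 10

Check, running the answer program on each example:
  0 -> 4 -> 9
  -5 -> -1 -> 4
  36 -> 40 -> 45
  probe: 1 -> 5 -> 10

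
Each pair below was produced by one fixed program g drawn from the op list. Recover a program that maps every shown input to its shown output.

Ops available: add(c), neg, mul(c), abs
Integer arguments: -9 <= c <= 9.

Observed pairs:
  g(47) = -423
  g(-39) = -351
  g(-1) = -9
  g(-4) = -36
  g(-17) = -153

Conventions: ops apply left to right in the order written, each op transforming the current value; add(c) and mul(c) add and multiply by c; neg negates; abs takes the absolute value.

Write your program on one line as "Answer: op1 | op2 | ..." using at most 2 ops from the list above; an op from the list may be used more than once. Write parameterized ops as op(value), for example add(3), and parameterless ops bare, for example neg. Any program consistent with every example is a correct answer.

abs | mul(-9)

Check, running the answer program on each example:
  47 -> 47 -> -423
  -39 -> 39 -> -351
  -1 -> 1 -> -9
  -4 -> 4 -> -36
  -17 -> 17 -> -153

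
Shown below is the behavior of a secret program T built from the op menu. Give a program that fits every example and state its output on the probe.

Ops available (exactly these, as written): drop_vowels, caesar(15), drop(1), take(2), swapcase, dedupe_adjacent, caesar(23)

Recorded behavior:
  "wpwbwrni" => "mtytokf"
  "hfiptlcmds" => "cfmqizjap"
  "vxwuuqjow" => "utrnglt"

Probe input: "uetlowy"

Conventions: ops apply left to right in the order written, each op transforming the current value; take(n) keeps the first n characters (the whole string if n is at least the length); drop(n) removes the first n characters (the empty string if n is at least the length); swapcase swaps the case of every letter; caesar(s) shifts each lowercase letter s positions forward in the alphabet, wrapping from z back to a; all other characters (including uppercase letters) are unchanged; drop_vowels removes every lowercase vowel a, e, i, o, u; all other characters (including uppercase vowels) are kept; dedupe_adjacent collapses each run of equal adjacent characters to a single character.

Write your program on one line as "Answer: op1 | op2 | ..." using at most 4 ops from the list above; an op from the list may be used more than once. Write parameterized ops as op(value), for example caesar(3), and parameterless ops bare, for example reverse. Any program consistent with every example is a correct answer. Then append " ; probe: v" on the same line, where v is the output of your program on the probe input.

dedupe_adjacent | drop(1) | caesar(23) ; probe: "bqiltv"

Check, running the answer program on each example:
  "wpwbwrni" -> "wpwbwrni" -> "pwbwrni" -> "mtytokf"
  "hfiptlcmds" -> "hfiptlcmds" -> "fiptlcmds" -> "cfmqizjap"
  "vxwuuqjow" -> "vxwuqjow" -> "xwuqjow" -> "utrnglt"
  probe: "uetlowy" -> "uetlowy" -> "etlowy" -> "bqiltv"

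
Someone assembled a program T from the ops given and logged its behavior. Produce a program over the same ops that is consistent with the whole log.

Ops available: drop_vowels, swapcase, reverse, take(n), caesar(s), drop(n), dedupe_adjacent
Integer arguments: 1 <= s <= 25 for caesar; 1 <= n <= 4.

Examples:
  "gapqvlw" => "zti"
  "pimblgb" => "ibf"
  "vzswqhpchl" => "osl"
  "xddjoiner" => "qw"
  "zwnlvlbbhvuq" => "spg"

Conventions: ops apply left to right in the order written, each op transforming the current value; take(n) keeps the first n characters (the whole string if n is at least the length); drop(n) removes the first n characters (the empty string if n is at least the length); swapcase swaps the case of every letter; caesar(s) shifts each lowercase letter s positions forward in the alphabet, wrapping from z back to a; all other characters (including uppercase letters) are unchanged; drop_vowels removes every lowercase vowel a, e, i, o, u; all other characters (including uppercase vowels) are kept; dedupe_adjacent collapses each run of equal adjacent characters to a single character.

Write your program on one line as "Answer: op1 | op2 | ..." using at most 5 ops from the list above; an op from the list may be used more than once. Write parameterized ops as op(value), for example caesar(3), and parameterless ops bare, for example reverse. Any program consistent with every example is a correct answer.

caesar(7) | take(4) | take(3) | caesar(12) | dedupe_adjacent

Check, running the answer program on each example:
  "gapqvlw" -> "nhwxcsd" -> "nhwx" -> "nhw" -> "zti" -> "zti"
  "pimblgb" -> "wptisni" -> "wpti" -> "wpt" -> "ibf" -> "ibf"
  "vzswqhpchl" -> "cgzdxowjos" -> "cgzd" -> "cgz" -> "osl" -> "osl"
  "xddjoiner" -> "ekkqvpuly" -> "ekkq" -> "ekk" -> "qww" -> "qw"
  "zwnlvlbbhvuq" -> "gduscsiiocbx" -> "gdus" -> "gdu" -> "spg" -> "spg"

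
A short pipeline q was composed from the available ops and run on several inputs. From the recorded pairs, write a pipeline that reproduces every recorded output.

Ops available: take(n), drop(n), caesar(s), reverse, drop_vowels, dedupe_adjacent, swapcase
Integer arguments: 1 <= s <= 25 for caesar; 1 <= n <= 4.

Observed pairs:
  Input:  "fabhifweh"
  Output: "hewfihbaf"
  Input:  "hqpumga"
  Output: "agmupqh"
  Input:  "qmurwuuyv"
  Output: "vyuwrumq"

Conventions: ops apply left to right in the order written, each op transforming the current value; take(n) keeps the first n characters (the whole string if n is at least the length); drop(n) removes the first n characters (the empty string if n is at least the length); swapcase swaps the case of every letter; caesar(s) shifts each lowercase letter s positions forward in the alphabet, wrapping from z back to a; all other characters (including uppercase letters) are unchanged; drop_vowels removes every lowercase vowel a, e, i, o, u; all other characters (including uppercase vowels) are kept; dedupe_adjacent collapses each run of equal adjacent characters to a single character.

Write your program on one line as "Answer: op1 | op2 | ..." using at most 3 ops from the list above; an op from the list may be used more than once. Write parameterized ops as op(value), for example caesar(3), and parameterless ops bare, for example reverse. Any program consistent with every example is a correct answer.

dedupe_adjacent | reverse

Check, running the answer program on each example:
  "fabhifweh" -> "fabhifweh" -> "hewfihbaf"
  "hqpumga" -> "hqpumga" -> "agmupqh"
  "qmurwuuyv" -> "qmurwuyv" -> "vyuwrumq"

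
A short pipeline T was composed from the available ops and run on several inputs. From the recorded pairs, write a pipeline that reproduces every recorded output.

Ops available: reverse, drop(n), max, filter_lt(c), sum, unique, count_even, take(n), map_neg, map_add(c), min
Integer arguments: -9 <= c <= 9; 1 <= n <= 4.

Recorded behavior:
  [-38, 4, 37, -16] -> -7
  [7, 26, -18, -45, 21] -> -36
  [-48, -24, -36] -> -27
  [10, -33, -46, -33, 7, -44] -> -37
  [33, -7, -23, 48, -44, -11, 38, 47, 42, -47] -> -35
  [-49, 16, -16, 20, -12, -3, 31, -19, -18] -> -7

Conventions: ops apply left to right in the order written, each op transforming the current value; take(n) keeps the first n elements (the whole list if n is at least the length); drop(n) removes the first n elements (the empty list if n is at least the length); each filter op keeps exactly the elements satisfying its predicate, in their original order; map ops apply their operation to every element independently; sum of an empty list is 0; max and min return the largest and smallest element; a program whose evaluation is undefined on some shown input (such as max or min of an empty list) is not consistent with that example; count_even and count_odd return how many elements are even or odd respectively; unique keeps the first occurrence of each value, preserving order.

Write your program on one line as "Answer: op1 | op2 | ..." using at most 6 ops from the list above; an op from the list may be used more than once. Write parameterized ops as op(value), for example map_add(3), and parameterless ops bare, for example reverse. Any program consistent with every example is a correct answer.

drop(1) | map_add(9) | filter_lt(1) | filter_lt(-2) | take(2) | min

Check, running the answer program on each example:
  [-38, 4, 37, -16] -> [4, 37, -16] -> [13, 46, -7] -> [-7] -> [-7] -> [-7] -> -7
  [7, 26, -18, -45, 21] -> [26, -18, -45, 21] -> [35, -9, -36, 30] -> [-9, -36] -> [-9, -36] -> [-9, -36] -> -36
  [-48, -24, -36] -> [-24, -36] -> [-15, -27] -> [-15, -27] -> [-15, -27] -> [-15, -27] -> -27
  [10, -33, -46, -33, 7, -44] -> [-33, -46, -33, 7, -44] -> [-24, -37, -24, 16, -35] -> [-24, -37, -24, -35] -> [-24, -37, -24, -35] -> [-24, -37] -> -37
  [33, -7, -23, 48, -44, -11, 38, 47, 42, -47] -> [-7, -23, 48, -44, -11, 38, 47, 42, -47] -> [2, -14, 57, -35, -2, 47, 56, 51, -38] -> [-14, -35, -2, -38] -> [-14, -35, -38] -> [-14, -35] -> -35
  [-49, 16, -16, 20, -12, -3, 31, -19, -18] -> [16, -16, 20, -12, -3, 31, -19, -18] -> [25, -7, 29, -3, 6, 40, -10, -9] -> [-7, -3, -10, -9] -> [-7, -3, -10, -9] -> [-7, -3] -> -7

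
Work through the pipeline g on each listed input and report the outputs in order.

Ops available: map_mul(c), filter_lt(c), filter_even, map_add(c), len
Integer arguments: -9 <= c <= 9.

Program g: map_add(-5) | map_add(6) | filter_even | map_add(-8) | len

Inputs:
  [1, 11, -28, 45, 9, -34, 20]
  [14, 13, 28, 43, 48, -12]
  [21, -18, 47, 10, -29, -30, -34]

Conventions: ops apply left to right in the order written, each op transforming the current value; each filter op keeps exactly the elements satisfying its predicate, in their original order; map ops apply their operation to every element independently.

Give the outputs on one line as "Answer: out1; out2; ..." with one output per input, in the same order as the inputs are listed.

4; 2; 3

Execution, op by op:
  [1, 11, -28, 45, 9, -34, 20] -> [-4, 6, -33, 40, 4, -39, 15] -> [2, 12, -27, 46, 10, -33, 21] -> [2, 12, 46, 10] -> [-6, 4, 38, 2] -> 4
  [14, 13, 28, 43, 48, -12] -> [9, 8, 23, 38, 43, -17] -> [15, 14, 29, 44, 49, -11] -> [14, 44] -> [6, 36] -> 2
  [21, -18, 47, 10, -29, -30, -34] -> [16, -23, 42, 5, -34, -35, -39] -> [22, -17, 48, 11, -28, -29, -33] -> [22, 48, -28] -> [14, 40, -36] -> 3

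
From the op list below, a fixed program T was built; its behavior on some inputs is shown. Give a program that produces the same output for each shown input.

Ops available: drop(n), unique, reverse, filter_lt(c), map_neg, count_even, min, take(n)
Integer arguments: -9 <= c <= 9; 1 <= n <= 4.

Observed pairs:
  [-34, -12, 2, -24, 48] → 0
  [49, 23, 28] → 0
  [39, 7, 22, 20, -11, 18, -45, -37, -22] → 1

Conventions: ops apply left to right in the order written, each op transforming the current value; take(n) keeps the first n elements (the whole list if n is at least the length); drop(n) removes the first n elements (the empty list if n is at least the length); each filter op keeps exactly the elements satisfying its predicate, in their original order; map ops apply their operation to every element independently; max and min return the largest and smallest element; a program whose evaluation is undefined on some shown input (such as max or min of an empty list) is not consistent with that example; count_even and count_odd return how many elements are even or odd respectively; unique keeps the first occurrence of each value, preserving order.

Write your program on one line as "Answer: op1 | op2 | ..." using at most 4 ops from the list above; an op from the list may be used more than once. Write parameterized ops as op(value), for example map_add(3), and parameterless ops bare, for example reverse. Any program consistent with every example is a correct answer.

drop(3) | map_neg | drop(3) | count_even

Check, running the answer program on each example:
  [-34, -12, 2, -24, 48] -> [-24, 48] -> [24, -48] -> [] -> 0
  [49, 23, 28] -> [] -> [] -> [] -> 0
  [39, 7, 22, 20, -11, 18, -45, -37, -22] -> [20, -11, 18, -45, -37, -22] -> [-20, 11, -18, 45, 37, 22] -> [45, 37, 22] -> 1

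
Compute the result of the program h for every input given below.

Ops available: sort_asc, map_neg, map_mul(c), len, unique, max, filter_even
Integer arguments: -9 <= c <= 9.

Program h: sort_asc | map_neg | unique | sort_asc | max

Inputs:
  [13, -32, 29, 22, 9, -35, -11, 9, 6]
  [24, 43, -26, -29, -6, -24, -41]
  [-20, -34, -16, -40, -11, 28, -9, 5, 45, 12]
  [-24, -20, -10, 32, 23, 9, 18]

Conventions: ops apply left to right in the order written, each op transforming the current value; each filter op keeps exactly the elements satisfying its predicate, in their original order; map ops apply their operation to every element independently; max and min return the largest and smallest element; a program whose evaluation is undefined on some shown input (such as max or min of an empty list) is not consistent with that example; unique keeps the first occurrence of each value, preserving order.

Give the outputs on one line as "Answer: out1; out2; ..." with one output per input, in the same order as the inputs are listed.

35; 41; 40; 24

Execution, op by op:
  [13, -32, 29, 22, 9, -35, -11, 9, 6] -> [-35, -32, -11, 6, 9, 9, 13, 22, 29] -> [35, 32, 11, -6, -9, -9, -13, -22, -29] -> [35, 32, 11, -6, -9, -13, -22, -29] -> [-29, -22, -13, -9, -6, 11, 32, 35] -> 35
  [24, 43, -26, -29, -6, -24, -41] -> [-41, -29, -26, -24, -6, 24, 43] -> [41, 29, 26, 24, 6, -24, -43] -> [41, 29, 26, 24, 6, -24, -43] -> [-43, -24, 6, 24, 26, 29, 41] -> 41
  [-20, -34, -16, -40, -11, 28, -9, 5, 45, 12] -> [-40, -34, -20, -16, -11, -9, 5, 12, 28, 45] -> [40, 34, 20, 16, 11, 9, -5, -12, -28, -45] -> [40, 34, 20, 16, 11, 9, -5, -12, -28, -45] -> [-45, -28, -12, -5, 9, 11, 16, 20, 34, 40] -> 40
  [-24, -20, -10, 32, 23, 9, 18] -> [-24, -20, -10, 9, 18, 23, 32] -> [24, 20, 10, -9, -18, -23, -32] -> [24, 20, 10, -9, -18, -23, -32] -> [-32, -23, -18, -9, 10, 20, 24] -> 24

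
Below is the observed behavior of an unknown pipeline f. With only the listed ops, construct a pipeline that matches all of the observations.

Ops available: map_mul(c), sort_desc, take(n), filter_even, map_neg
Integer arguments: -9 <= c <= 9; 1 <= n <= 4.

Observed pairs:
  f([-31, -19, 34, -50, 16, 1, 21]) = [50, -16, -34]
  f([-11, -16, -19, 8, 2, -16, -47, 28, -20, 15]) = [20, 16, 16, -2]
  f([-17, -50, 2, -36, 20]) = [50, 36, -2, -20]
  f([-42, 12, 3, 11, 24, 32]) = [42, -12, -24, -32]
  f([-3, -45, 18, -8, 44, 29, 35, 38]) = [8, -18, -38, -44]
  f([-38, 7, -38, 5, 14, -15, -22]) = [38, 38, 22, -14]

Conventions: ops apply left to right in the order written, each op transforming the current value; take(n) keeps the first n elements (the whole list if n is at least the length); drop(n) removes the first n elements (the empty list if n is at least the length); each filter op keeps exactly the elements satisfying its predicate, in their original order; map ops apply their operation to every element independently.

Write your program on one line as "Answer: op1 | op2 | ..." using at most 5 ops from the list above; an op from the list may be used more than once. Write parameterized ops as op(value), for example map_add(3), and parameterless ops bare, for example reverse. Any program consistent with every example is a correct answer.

sort_desc | map_neg | filter_even | sort_desc | take(4)

Check, running the answer program on each example:
  [-31, -19, 34, -50, 16, 1, 21] -> [34, 21, 16, 1, -19, -31, -50] -> [-34, -21, -16, -1, 19, 31, 50] -> [-34, -16, 50] -> [50, -16, -34] -> [50, -16, -34]
  [-11, -16, -19, 8, 2, -16, -47, 28, -20, 15] -> [28, 15, 8, 2, -11, -16, -16, -19, -20, -47] -> [-28, -15, -8, -2, 11, 16, 16, 19, 20, 47] -> [-28, -8, -2, 16, 16, 20] -> [20, 16, 16, -2, -8, -28] -> [20, 16, 16, -2]
  [-17, -50, 2, -36, 20] -> [20, 2, -17, -36, -50] -> [-20, -2, 17, 36, 50] -> [-20, -2, 36, 50] -> [50, 36, -2, -20] -> [50, 36, -2, -20]
  [-42, 12, 3, 11, 24, 32] -> [32, 24, 12, 11, 3, -42] -> [-32, -24, -12, -11, -3, 42] -> [-32, -24, -12, 42] -> [42, -12, -24, -32] -> [42, -12, -24, -32]
  [-3, -45, 18, -8, 44, 29, 35, 38] -> [44, 38, 35, 29, 18, -3, -8, -45] -> [-44, -38, -35, -29, -18, 3, 8, 45] -> [-44, -38, -18, 8] -> [8, -18, -38, -44] -> [8, -18, -38, -44]
  [-38, 7, -38, 5, 14, -15, -22] -> [14, 7, 5, -15, -22, -38, -38] -> [-14, -7, -5, 15, 22, 38, 38] -> [-14, 22, 38, 38] -> [38, 38, 22, -14] -> [38, 38, 22, -14]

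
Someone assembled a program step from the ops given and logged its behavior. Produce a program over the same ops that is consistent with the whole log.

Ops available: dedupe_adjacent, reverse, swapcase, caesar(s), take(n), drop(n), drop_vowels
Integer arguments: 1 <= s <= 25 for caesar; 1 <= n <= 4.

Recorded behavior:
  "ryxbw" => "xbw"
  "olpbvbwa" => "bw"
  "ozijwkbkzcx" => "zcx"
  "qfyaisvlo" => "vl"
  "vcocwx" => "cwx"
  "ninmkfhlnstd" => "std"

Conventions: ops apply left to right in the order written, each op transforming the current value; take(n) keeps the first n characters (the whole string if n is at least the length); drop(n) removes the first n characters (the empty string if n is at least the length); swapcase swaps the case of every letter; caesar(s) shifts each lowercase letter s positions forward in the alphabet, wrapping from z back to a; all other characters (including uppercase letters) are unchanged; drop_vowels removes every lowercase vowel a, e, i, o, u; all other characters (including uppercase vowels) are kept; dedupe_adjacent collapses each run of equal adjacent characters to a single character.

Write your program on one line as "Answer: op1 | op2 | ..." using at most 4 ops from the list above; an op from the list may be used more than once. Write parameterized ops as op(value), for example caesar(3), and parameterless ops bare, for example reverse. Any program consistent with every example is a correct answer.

reverse | take(3) | drop_vowels | reverse

Check, running the answer program on each example:
  "ryxbw" -> "wbxyr" -> "wbx" -> "wbx" -> "xbw"
  "olpbvbwa" -> "awbvbplo" -> "awb" -> "wb" -> "bw"
  "ozijwkbkzcx" -> "xczkbkwjizo" -> "xcz" -> "xcz" -> "zcx"
  "qfyaisvlo" -> "olvsiayfq" -> "olv" -> "lv" -> "vl"
  "vcocwx" -> "xwcocv" -> "xwc" -> "xwc" -> "cwx"
  "ninmkfhlnstd" -> "dtsnlhfkmnin" -> "dts" -> "dts" -> "std"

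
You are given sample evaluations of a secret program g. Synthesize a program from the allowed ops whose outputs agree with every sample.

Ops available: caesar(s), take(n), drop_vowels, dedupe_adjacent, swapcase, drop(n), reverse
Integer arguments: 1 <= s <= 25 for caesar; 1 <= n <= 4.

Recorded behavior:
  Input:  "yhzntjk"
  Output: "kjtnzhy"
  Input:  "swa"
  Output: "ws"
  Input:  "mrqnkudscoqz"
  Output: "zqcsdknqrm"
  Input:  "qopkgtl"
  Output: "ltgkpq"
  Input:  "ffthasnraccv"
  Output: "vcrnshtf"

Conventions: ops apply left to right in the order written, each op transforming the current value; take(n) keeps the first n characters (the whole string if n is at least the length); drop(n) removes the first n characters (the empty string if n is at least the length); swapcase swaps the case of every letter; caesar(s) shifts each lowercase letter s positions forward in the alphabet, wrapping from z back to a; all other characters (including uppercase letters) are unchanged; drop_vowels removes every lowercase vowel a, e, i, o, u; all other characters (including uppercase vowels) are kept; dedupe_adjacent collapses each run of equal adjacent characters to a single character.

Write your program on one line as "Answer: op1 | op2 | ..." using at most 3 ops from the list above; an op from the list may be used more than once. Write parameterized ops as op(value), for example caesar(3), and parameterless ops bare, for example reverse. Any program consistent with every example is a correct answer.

drop_vowels | dedupe_adjacent | reverse

Check, running the answer program on each example:
  "yhzntjk" -> "yhzntjk" -> "yhzntjk" -> "kjtnzhy"
  "swa" -> "sw" -> "sw" -> "ws"
  "mrqnkudscoqz" -> "mrqnkdscqz" -> "mrqnkdscqz" -> "zqcsdknqrm"
  "qopkgtl" -> "qpkgtl" -> "qpkgtl" -> "ltgkpq"
  "ffthasnraccv" -> "ffthsnrccv" -> "fthsnrcv" -> "vcrnshtf"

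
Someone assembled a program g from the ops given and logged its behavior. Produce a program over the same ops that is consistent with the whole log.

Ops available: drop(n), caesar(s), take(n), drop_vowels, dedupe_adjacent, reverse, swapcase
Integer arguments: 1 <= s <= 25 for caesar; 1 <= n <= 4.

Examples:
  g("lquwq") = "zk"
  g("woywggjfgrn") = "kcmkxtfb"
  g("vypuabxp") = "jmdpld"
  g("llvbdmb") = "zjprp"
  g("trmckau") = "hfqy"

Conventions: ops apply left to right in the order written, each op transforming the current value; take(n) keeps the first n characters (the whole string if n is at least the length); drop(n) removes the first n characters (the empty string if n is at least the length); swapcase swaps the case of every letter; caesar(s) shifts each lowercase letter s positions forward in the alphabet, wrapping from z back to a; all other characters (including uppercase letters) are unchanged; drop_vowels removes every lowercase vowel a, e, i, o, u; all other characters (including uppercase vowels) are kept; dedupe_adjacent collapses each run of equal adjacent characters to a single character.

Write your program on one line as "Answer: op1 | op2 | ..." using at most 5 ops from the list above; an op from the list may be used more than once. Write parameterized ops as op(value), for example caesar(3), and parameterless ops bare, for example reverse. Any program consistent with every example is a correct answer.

caesar(14) | drop_vowels | swapcase | dedupe_adjacent | swapcase

Check, running the answer program on each example:
  "lquwq" -> "zeike" -> "zk" -> "ZK" -> "ZK" -> "zk"
  "woywggjfgrn" -> "kcmkuuxtufb" -> "kcmkxtfb" -> "KCMKXTFB" -> "KCMKXTFB" -> "kcmkxtfb"
  "vypuabxp" -> "jmdiopld" -> "jmdpld" -> "JMDPLD" -> "JMDPLD" -> "jmdpld"
  "llvbdmb" -> "zzjprap" -> "zzjprp" -> "ZZJPRP" -> "ZJPRP" -> "zjprp"
  "trmckau" -> "hfaqyoi" -> "hfqy" -> "HFQY" -> "HFQY" -> "hfqy"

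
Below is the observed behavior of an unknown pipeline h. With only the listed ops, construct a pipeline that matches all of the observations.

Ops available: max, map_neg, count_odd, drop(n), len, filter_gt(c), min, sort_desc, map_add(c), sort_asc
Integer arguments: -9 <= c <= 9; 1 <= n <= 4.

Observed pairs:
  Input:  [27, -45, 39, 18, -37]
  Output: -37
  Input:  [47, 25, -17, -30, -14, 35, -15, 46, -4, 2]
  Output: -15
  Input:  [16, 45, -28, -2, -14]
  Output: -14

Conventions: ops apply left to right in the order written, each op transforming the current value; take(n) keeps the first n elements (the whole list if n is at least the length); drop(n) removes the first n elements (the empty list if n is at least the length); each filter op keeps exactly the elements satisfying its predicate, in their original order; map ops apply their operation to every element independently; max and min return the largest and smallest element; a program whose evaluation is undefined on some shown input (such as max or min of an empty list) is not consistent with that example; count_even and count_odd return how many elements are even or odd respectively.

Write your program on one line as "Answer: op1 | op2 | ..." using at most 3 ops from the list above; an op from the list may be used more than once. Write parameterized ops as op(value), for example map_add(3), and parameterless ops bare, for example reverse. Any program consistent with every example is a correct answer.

drop(4) | sort_asc | min

Check, running the answer program on each example:
  [27, -45, 39, 18, -37] -> [-37] -> [-37] -> -37
  [47, 25, -17, -30, -14, 35, -15, 46, -4, 2] -> [-14, 35, -15, 46, -4, 2] -> [-15, -14, -4, 2, 35, 46] -> -15
  [16, 45, -28, -2, -14] -> [-14] -> [-14] -> -14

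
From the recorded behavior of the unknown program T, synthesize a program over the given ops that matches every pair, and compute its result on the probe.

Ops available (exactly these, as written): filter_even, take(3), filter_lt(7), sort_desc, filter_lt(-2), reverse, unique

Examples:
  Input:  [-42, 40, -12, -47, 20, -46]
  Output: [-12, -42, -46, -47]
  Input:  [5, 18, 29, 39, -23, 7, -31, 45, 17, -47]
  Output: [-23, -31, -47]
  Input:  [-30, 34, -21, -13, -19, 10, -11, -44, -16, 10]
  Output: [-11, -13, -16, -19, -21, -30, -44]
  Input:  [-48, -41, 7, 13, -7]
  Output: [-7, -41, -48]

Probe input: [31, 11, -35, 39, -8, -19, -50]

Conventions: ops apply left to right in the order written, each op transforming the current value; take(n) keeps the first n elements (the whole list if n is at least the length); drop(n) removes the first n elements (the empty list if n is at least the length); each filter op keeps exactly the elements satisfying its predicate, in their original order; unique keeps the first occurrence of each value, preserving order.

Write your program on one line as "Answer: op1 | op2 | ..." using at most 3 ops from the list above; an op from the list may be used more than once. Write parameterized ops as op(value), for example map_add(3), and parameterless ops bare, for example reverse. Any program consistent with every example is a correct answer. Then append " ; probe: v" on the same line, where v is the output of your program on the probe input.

reverse | sort_desc | filter_lt(-2) ; probe: [-8, -19, -35, -50]

Check, running the answer program on each example:
  [-42, 40, -12, -47, 20, -46] -> [-46, 20, -47, -12, 40, -42] -> [40, 20, -12, -42, -46, -47] -> [-12, -42, -46, -47]
  [5, 18, 29, 39, -23, 7, -31, 45, 17, -47] -> [-47, 17, 45, -31, 7, -23, 39, 29, 18, 5] -> [45, 39, 29, 18, 17, 7, 5, -23, -31, -47] -> [-23, -31, -47]
  [-30, 34, -21, -13, -19, 10, -11, -44, -16, 10] -> [10, -16, -44, -11, 10, -19, -13, -21, 34, -30] -> [34, 10, 10, -11, -13, -16, -19, -21, -30, -44] -> [-11, -13, -16, -19, -21, -30, -44]
  [-48, -41, 7, 13, -7] -> [-7, 13, 7, -41, -48] -> [13, 7, -7, -41, -48] -> [-7, -41, -48]
  probe: [31, 11, -35, 39, -8, -19, -50] -> [-50, -19, -8, 39, -35, 11, 31] -> [39, 31, 11, -8, -19, -35, -50] -> [-8, -19, -35, -50]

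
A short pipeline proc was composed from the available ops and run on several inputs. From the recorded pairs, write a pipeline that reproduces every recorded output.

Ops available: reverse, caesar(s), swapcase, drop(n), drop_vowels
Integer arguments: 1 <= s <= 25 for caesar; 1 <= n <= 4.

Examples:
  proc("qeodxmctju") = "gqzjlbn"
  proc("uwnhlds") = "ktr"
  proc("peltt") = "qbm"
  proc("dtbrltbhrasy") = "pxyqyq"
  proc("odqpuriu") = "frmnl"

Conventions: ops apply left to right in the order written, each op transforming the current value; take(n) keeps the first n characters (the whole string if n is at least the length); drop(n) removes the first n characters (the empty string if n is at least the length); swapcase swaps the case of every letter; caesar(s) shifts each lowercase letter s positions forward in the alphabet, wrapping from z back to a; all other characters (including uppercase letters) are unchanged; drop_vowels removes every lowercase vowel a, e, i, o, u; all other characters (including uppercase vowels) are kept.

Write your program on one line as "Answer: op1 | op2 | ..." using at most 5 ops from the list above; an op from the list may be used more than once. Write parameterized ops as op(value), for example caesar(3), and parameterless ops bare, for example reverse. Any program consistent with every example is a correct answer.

reverse | caesar(23) | drop(1) | drop_vowels

Check, running the answer program on each example:
  "qeodxmctju" -> "ujtcmxdoeq" -> "rgqzjualbn" -> "gqzjualbn" -> "gqzjlbn"
  "uwnhlds" -> "sdlhnwu" -> "paiektr" -> "aiektr" -> "ktr"
  "peltt" -> "ttlep" -> "qqibm" -> "qibm" -> "qbm"
  "dtbrltbhrasy" -> "ysarhbtlrbtd" -> "vpxoeyqioyqa" -> "pxoeyqioyqa" -> "pxyqyq"
  "odqpuriu" -> "uirupqdo" -> "rformnal" -> "formnal" -> "frmnl"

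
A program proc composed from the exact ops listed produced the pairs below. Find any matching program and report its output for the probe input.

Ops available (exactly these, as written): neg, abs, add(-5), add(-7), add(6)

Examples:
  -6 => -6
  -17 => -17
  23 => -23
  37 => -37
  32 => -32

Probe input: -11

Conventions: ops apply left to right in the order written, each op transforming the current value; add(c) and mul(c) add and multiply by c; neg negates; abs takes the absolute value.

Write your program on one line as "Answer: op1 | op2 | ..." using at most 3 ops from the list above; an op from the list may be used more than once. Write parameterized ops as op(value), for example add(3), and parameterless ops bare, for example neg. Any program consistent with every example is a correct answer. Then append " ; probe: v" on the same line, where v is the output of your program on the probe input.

abs | neg ; probe: -11

Check, running the answer program on each example:
  -6 -> 6 -> -6
  -17 -> 17 -> -17
  23 -> 23 -> -23
  37 -> 37 -> -37
  32 -> 32 -> -32
  probe: -11 -> 11 -> -11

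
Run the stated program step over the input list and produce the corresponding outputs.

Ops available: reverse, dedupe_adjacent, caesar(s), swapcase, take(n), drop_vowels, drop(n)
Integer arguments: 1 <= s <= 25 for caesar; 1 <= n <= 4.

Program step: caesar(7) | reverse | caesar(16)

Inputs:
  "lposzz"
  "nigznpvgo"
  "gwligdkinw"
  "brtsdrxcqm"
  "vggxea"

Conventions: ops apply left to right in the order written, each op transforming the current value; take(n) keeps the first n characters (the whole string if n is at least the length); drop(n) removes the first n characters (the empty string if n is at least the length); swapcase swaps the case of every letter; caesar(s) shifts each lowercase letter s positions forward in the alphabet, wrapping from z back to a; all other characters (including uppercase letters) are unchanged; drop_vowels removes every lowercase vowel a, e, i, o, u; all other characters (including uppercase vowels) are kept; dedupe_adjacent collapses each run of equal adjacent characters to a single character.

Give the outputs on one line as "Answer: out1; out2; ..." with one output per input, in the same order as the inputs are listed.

Execution, op by op:
  "lposzz" -> "swvzgg" -> "ggzvws" -> "wwplmi"
  "nigznpvgo" -> "upnguwcnv" -> "vncwugnpu" -> "ldsmkwdfk"
  "gwligdkinw" -> "ndspnkrpud" -> "duprknpsdn" -> "tkfhadfitd"
  "brtsdrxcqm" -> "iyazkyejxt" -> "txjeykzayi" -> "jnzuoapqoy"
  "vggxea" -> "cnnelh" -> "hlennc" -> "xbudds"

"wwplmi"; "ldsmkwdfk"; "tkfhadfitd"; "jnzuoapqoy"; "xbudds"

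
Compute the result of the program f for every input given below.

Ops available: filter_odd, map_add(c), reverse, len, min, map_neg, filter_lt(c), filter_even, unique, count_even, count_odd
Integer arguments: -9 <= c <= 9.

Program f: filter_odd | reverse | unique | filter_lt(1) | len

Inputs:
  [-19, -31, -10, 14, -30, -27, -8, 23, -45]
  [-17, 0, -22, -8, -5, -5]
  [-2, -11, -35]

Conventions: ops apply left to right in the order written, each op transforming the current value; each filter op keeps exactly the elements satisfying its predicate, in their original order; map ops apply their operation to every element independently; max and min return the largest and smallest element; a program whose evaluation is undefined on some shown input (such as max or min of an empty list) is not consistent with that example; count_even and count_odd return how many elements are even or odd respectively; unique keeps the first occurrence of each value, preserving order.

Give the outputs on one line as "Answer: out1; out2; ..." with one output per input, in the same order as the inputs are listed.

4; 2; 2

Execution, op by op:
  [-19, -31, -10, 14, -30, -27, -8, 23, -45] -> [-19, -31, -27, 23, -45] -> [-45, 23, -27, -31, -19] -> [-45, 23, -27, -31, -19] -> [-45, -27, -31, -19] -> 4
  [-17, 0, -22, -8, -5, -5] -> [-17, -5, -5] -> [-5, -5, -17] -> [-5, -17] -> [-5, -17] -> 2
  [-2, -11, -35] -> [-11, -35] -> [-35, -11] -> [-35, -11] -> [-35, -11] -> 2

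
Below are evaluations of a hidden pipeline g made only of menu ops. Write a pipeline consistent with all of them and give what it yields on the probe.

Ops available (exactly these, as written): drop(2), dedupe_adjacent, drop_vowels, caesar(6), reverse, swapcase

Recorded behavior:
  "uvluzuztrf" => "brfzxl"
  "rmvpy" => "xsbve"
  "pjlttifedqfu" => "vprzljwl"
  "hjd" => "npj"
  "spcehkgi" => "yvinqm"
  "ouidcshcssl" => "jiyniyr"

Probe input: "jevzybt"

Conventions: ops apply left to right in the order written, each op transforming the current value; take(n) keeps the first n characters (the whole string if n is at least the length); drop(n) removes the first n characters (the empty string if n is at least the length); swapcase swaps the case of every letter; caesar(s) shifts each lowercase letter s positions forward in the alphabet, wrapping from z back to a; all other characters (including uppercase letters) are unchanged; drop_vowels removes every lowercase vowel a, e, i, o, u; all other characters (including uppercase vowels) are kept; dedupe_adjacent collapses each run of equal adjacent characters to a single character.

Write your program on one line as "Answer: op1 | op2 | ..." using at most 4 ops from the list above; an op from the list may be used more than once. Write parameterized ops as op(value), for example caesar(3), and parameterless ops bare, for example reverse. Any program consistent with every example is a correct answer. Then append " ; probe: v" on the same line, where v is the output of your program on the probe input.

drop_vowels | caesar(6) | dedupe_adjacent ; probe: "pbfehz"

Check, running the answer program on each example:
  "uvluzuztrf" -> "vlzztrf" -> "brffzxl" -> "brfzxl"
  "rmvpy" -> "rmvpy" -> "xsbve" -> "xsbve"
  "pjlttifedqfu" -> "pjlttfdqf" -> "vprzzljwl" -> "vprzljwl"
  "hjd" -> "hjd" -> "npj" -> "npj"
  "spcehkgi" -> "spchkg" -> "yvinqm" -> "yvinqm"
  "ouidcshcssl" -> "dcshcssl" -> "jiyniyyr" -> "jiyniyr"
  probe: "jevzybt" -> "jvzybt" -> "pbfehz" -> "pbfehz"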